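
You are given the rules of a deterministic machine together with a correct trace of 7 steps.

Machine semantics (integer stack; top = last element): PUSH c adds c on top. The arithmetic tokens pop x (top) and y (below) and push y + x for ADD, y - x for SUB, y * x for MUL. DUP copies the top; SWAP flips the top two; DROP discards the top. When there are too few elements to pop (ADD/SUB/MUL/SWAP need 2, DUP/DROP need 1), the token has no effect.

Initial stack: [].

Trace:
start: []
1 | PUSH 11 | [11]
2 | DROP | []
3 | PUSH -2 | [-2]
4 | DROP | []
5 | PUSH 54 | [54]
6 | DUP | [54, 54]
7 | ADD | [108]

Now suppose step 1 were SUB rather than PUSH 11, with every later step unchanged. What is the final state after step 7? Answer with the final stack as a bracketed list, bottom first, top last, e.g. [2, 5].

(re-executing from step 1 with the substitution; state before step 1: [])
1 | SUB | []
2 | DROP | []
3 | PUSH -2 | [-2]
4 | DROP | []
5 | PUSH 54 | [54]
6 | DUP | [54, 54]
7 | ADD | [108]

[108]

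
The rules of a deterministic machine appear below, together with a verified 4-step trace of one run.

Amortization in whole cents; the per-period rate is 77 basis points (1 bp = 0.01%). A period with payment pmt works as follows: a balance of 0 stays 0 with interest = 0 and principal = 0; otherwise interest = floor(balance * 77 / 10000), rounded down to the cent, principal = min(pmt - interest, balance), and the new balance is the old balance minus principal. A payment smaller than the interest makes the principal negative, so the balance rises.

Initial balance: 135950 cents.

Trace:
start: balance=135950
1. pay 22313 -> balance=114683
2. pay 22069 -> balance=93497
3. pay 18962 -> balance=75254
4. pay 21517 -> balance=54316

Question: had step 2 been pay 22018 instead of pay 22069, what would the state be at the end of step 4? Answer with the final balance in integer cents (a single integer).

54368

(re-executing from step 2 with the substitution; state before step 2: balance=114683)
2. pay 22018 -> balance=93548
3. pay 18962 -> balance=75306
4. pay 21517 -> balance=54368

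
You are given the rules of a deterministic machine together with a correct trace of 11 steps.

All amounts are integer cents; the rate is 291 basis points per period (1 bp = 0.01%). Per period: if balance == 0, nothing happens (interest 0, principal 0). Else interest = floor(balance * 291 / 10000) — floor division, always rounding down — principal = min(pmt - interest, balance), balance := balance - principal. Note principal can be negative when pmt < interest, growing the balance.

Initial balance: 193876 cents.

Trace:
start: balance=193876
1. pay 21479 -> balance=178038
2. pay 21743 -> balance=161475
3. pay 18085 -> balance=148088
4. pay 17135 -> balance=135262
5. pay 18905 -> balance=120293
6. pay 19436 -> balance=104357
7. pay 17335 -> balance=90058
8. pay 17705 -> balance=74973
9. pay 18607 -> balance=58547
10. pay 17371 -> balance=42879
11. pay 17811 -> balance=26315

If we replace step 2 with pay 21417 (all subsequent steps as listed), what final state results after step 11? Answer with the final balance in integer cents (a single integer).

26739

(re-executing from step 2 with the substitution; state before step 2: balance=178038)
2. pay 21417 -> balance=161801
3. pay 18085 -> balance=148424
4. pay 17135 -> balance=135608
5. pay 18905 -> balance=120649
6. pay 19436 -> balance=104723
7. pay 17335 -> balance=90435
8. pay 17705 -> balance=75361
9. pay 18607 -> balance=58947
10. pay 17371 -> balance=43291
11. pay 17811 -> balance=26739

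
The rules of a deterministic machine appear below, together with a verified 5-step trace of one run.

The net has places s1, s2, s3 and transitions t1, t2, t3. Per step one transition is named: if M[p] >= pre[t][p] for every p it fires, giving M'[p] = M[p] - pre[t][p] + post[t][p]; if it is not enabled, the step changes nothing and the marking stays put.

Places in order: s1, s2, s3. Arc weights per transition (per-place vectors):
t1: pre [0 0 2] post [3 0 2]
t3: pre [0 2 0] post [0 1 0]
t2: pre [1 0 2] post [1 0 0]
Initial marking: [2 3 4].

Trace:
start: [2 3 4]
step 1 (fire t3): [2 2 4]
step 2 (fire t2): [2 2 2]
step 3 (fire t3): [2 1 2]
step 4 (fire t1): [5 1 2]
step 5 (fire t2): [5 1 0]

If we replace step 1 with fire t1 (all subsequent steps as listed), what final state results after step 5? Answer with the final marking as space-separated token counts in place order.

8 2 0

(re-executing from step 1 with the substitution; state before step 1: [2 3 4])
step 1 (fire t1): [5 3 4]
step 2 (fire t2): [5 3 2]
step 3 (fire t3): [5 2 2]
step 4 (fire t1): [8 2 2]
step 5 (fire t2): [8 2 0]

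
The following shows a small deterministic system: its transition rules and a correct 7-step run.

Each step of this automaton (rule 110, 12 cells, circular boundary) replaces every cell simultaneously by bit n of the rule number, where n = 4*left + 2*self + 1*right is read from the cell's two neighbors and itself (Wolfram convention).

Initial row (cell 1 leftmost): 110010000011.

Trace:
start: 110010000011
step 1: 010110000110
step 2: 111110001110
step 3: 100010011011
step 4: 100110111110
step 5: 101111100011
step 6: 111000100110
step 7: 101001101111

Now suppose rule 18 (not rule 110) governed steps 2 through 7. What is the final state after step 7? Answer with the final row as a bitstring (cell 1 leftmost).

(re-executing steps 2..7 under rule 18; state before step 2: 010110000110)
step 2: 100001001001
step 3: 010010110110
step 4: 101100000001
step 5: 000010000010
step 6: 000101000101
step 7: 101000101000

101000101000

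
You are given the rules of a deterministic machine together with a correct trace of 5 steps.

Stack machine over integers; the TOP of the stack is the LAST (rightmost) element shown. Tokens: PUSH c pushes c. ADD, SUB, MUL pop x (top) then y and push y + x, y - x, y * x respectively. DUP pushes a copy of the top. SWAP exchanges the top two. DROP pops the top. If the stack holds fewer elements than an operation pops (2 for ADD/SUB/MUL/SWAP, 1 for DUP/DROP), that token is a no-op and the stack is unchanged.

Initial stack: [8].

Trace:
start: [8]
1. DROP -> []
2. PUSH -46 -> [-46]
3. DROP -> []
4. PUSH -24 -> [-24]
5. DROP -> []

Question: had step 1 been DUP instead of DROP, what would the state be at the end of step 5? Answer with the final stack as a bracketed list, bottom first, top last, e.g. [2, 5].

(re-executing from step 1 with the substitution; state before step 1: [8])
1. DUP -> [8, 8]
2. PUSH -46 -> [8, 8, -46]
3. DROP -> [8, 8]
4. PUSH -24 -> [8, 8, -24]
5. DROP -> [8, 8]

[8, 8]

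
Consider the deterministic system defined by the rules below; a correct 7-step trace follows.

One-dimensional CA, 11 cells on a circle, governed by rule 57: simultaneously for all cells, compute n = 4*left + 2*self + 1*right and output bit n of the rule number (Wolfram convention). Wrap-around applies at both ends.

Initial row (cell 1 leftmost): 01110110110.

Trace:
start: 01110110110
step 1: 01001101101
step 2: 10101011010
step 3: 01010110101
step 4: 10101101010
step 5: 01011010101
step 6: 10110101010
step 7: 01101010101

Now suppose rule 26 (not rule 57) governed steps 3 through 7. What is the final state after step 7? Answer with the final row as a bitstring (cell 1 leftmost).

(re-executing steps 3..7 under rule 26; state before step 3: 10101011010)
step 3: 00000010000
step 4: 00000101000
step 5: 00001000100
step 6: 00010101010
step 7: 00100000001

00100000001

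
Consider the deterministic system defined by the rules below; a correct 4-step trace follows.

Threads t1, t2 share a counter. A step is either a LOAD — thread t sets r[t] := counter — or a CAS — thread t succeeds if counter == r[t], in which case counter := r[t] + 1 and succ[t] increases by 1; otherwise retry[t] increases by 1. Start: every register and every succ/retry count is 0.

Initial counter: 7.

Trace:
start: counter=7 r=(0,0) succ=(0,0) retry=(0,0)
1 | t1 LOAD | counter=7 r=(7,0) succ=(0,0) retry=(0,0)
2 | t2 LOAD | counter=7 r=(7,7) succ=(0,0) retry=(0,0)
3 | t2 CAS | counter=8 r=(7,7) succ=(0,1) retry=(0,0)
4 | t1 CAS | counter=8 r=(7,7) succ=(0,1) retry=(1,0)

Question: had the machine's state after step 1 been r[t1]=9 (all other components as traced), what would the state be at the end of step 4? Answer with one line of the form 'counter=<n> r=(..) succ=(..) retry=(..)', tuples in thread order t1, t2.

state after step 1 := counter=7 r=(9,0) succ=(0,0) retry=(0,0)
2 | t2 LOAD | counter=7 r=(9,7) succ=(0,0) retry=(0,0)
3 | t2 CAS | counter=8 r=(9,7) succ=(0,1) retry=(0,0)
4 | t1 CAS | counter=8 r=(9,7) succ=(0,1) retry=(1,0)

counter=8 r=(9,7) succ=(0,1) retry=(1,0)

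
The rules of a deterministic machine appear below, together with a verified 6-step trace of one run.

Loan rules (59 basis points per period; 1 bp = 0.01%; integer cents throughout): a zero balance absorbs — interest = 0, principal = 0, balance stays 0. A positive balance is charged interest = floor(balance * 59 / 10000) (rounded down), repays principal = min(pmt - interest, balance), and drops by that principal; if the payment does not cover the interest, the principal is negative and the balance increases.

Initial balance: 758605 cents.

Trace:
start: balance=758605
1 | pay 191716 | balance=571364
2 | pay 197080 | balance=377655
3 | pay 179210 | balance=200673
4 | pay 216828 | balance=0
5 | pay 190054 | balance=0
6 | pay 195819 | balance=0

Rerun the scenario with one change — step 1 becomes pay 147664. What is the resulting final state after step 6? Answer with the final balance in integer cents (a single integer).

(re-executing from step 1 with the substitution; state before step 1: balance=758605)
1 | pay 147664 | balance=615416
2 | pay 197080 | balance=421966
3 | pay 179210 | balance=245245
4 | pay 216828 | balance=29863
5 | pay 190054 | balance=0
6 | pay 195819 | balance=0

0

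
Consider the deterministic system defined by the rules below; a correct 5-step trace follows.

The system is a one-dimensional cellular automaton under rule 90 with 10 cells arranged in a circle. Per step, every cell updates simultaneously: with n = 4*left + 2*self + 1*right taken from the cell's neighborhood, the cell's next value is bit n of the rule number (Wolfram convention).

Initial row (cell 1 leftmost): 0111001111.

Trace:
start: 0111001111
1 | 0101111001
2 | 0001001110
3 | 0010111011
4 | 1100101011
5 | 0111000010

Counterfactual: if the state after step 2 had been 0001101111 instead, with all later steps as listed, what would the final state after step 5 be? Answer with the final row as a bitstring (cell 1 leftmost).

1000011100

state after step 2 := 0001101111
3 | 1011101001
4 | 1010100111
5 | 1000011100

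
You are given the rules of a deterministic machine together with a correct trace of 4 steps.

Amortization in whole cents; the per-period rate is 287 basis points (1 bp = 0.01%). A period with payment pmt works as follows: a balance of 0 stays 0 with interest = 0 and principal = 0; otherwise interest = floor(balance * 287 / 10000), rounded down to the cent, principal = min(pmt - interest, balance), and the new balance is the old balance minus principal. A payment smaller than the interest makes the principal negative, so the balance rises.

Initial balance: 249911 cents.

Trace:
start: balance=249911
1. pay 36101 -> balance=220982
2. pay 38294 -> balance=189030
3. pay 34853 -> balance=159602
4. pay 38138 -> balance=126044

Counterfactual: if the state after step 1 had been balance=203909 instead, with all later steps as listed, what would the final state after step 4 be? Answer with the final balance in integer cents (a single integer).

state after step 1 := balance=203909
2. pay 38294 -> balance=171467
3. pay 34853 -> balance=141535
4. pay 38138 -> balance=107459

107459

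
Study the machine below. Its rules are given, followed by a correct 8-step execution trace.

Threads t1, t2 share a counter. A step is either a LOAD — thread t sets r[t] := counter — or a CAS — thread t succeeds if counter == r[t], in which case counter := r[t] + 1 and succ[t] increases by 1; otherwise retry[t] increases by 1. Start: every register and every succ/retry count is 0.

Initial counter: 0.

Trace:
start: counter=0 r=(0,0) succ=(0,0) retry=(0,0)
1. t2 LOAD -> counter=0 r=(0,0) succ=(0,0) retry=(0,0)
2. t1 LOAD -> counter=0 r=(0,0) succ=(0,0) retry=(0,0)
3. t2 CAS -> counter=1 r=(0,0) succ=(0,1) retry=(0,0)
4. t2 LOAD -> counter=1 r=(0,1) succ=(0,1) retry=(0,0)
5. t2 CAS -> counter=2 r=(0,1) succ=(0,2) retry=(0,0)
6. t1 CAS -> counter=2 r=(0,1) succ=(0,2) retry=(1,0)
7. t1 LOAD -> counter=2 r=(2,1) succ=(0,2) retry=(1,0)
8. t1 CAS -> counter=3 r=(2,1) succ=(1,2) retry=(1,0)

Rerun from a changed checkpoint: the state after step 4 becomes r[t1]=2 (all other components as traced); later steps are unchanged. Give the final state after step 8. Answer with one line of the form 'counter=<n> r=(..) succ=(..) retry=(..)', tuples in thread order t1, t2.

counter=4 r=(3,1) succ=(2,2) retry=(0,0)

state after step 4 := counter=1 r=(2,1) succ=(0,1) retry=(0,0)
5. t2 CAS -> counter=2 r=(2,1) succ=(0,2) retry=(0,0)
6. t1 CAS -> counter=3 r=(2,1) succ=(1,2) retry=(0,0)
7. t1 LOAD -> counter=3 r=(3,1) succ=(1,2) retry=(0,0)
8. t1 CAS -> counter=4 r=(3,1) succ=(2,2) retry=(0,0)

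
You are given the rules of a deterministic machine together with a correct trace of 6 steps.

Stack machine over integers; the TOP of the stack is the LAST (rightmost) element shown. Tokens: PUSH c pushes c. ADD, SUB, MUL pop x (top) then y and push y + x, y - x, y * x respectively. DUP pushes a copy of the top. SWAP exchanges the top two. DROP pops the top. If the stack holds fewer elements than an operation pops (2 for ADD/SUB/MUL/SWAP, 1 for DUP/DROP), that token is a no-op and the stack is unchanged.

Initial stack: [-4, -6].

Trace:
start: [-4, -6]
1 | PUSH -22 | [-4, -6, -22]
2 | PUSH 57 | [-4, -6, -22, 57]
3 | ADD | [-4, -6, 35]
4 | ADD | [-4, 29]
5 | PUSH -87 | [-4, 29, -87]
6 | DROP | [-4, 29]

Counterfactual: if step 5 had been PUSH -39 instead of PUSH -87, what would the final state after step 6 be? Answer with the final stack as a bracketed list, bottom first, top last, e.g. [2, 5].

[-4, 29]

(re-executing from step 5 with the substitution; state before step 5: [-4, 29])
5 | PUSH -39 | [-4, 29, -39]
6 | DROP | [-4, 29]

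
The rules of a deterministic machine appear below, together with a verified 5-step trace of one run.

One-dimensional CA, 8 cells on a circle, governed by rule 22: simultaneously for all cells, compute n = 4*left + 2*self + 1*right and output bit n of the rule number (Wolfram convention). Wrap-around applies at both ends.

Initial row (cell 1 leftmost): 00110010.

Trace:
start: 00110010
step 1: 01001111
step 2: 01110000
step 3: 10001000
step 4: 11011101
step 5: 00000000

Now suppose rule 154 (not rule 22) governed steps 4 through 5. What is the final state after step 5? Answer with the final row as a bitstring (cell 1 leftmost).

00000000

(re-executing steps 4..5 under rule 154; state before step 4: 10001000)
step 4: 01010101
step 5: 00000000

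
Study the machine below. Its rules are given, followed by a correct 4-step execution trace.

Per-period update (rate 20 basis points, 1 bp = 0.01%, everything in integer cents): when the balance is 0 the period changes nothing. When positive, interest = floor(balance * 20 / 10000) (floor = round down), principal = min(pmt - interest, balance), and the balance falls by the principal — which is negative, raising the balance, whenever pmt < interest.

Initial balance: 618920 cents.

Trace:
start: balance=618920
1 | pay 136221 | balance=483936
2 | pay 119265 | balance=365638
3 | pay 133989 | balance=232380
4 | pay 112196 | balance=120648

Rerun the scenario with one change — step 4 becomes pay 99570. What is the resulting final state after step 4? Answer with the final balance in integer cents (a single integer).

133274

(re-executing from step 4 with the substitution; state before step 4: balance=232380)
4 | pay 99570 | balance=133274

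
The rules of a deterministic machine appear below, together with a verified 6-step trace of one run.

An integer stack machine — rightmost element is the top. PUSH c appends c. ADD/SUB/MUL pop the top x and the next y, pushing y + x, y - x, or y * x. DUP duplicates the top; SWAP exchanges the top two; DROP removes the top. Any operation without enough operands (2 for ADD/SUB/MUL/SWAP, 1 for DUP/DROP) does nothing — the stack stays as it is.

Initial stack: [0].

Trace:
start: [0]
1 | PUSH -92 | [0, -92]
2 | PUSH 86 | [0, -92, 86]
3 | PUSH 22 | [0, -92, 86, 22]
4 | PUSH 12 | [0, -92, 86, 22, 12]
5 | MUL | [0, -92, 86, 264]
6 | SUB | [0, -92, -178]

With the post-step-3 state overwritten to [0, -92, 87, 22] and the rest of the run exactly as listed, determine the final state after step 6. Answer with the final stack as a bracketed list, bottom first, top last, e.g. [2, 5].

[0, -92, -177]

state after step 3 := [0, -92, 87, 22]
4 | PUSH 12 | [0, -92, 87, 22, 12]
5 | MUL | [0, -92, 87, 264]
6 | SUB | [0, -92, -177]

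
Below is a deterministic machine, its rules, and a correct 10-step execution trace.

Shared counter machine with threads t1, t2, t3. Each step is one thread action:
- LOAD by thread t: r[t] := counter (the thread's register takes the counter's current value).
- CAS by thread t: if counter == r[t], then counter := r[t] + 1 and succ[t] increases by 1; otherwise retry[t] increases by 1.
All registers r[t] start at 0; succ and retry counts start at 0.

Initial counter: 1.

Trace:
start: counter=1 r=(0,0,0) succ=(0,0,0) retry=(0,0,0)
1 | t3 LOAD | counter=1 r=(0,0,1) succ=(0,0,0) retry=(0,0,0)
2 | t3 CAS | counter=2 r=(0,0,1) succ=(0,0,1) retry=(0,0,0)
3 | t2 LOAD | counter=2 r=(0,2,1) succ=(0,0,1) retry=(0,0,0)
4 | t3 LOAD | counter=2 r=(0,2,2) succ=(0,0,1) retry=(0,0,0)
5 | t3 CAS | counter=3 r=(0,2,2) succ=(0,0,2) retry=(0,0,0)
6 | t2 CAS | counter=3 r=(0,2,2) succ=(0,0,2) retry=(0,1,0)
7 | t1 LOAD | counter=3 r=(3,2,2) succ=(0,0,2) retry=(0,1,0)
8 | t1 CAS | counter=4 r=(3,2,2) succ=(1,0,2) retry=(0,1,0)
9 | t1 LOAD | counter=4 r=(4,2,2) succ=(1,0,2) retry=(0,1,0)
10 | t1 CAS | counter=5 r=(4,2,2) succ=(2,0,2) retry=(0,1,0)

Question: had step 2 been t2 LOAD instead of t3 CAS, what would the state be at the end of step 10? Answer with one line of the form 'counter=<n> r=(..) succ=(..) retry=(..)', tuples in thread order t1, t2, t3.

counter=4 r=(3,1,1) succ=(2,0,1) retry=(0,1,0)

(re-executing from step 2 with the substitution; state before step 2: counter=1 r=(0,0,1) succ=(0,0,0) retry=(0,0,0))
2 | t2 LOAD | counter=1 r=(0,1,1) succ=(0,0,0) retry=(0,0,0)
3 | t2 LOAD | counter=1 r=(0,1,1) succ=(0,0,0) retry=(0,0,0)
4 | t3 LOAD | counter=1 r=(0,1,1) succ=(0,0,0) retry=(0,0,0)
5 | t3 CAS | counter=2 r=(0,1,1) succ=(0,0,1) retry=(0,0,0)
6 | t2 CAS | counter=2 r=(0,1,1) succ=(0,0,1) retry=(0,1,0)
7 | t1 LOAD | counter=2 r=(2,1,1) succ=(0,0,1) retry=(0,1,0)
8 | t1 CAS | counter=3 r=(2,1,1) succ=(1,0,1) retry=(0,1,0)
9 | t1 LOAD | counter=3 r=(3,1,1) succ=(1,0,1) retry=(0,1,0)
10 | t1 CAS | counter=4 r=(3,1,1) succ=(2,0,1) retry=(0,1,0)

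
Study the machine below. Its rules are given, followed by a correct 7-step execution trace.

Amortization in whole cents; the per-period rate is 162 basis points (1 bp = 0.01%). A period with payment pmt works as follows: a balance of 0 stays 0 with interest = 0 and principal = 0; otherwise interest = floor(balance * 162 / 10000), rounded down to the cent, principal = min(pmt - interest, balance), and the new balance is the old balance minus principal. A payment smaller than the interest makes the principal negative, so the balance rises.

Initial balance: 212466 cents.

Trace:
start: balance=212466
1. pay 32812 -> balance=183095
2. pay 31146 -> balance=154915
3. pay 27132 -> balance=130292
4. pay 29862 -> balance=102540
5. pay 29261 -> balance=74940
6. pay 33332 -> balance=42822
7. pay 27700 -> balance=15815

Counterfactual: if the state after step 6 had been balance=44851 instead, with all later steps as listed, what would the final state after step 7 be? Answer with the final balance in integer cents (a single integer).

state after step 6 := balance=44851
7. pay 27700 -> balance=17877

17877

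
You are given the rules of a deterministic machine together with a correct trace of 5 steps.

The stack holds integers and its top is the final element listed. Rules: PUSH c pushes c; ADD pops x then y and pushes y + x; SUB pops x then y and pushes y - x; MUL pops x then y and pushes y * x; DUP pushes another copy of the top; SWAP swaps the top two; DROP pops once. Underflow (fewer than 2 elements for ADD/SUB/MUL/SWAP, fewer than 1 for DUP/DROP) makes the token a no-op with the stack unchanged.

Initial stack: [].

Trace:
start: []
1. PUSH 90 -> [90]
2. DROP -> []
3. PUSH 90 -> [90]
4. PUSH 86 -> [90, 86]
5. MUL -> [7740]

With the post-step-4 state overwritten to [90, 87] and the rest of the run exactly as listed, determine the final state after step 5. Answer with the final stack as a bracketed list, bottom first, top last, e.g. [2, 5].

state after step 4 := [90, 87]
5. MUL -> [7830]

[7830]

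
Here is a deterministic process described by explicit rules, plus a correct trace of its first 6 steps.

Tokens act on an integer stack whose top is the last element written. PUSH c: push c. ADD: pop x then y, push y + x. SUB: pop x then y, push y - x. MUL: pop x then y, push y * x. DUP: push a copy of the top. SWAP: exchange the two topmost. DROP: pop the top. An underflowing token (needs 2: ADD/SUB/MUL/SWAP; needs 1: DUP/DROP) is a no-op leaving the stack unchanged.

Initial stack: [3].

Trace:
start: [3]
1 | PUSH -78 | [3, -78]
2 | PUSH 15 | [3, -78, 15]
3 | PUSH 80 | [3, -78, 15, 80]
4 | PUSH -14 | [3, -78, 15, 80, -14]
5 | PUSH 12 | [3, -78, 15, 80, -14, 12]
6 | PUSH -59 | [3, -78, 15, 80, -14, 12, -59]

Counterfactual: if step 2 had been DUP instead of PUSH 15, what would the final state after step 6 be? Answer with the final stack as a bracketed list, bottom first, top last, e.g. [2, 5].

[3, -78, -78, 80, -14, 12, -59]

(re-executing from step 2 with the substitution; state before step 2: [3, -78])
2 | DUP | [3, -78, -78]
3 | PUSH 80 | [3, -78, -78, 80]
4 | PUSH -14 | [3, -78, -78, 80, -14]
5 | PUSH 12 | [3, -78, -78, 80, -14, 12]
6 | PUSH -59 | [3, -78, -78, 80, -14, 12, -59]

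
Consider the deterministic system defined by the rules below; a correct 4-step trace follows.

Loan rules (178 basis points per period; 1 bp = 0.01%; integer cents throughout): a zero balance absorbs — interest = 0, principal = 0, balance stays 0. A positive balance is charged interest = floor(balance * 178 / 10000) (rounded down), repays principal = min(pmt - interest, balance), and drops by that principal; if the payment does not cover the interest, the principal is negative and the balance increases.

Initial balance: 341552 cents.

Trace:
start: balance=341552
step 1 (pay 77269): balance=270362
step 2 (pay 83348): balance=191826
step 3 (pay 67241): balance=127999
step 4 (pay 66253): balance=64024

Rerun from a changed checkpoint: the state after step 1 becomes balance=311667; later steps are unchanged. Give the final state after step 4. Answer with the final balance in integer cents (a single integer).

107574

state after step 1 := balance=311667
step 2 (pay 83348): balance=233866
step 3 (pay 67241): balance=170787
step 4 (pay 66253): balance=107574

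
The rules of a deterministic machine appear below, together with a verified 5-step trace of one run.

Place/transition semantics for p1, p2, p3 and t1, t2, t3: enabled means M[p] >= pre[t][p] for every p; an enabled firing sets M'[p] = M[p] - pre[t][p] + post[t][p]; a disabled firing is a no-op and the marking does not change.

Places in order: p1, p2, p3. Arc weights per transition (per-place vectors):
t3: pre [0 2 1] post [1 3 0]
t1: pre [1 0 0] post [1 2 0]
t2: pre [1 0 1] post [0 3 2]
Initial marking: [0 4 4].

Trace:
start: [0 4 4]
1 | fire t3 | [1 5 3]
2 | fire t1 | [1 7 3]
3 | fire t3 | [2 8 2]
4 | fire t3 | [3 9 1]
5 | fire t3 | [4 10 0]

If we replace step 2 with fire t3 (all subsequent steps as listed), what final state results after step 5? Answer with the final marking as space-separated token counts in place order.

4 8 0

(re-executing from step 2 with the substitution; state before step 2: [1 5 3])
2 | fire t3 | [2 6 2]
3 | fire t3 | [3 7 1]
4 | fire t3 | [4 8 0]
5 | fire t3 | [4 8 0]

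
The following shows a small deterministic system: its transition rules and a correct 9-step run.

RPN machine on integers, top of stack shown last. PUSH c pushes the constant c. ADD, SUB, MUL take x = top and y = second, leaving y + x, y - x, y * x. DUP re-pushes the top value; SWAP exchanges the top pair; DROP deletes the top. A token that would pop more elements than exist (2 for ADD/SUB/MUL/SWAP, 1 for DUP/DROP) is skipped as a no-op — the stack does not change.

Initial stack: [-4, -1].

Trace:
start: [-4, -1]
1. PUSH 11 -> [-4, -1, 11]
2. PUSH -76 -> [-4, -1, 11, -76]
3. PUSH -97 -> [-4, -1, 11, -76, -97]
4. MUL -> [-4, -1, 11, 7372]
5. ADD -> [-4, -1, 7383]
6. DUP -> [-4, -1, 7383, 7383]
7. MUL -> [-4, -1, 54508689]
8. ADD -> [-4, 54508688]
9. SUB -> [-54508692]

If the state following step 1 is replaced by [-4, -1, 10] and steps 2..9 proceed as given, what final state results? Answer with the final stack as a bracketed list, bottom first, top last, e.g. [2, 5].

[-54493927]

state after step 1 := [-4, -1, 10]
2. PUSH -76 -> [-4, -1, 10, -76]
3. PUSH -97 -> [-4, -1, 10, -76, -97]
4. MUL -> [-4, -1, 10, 7372]
5. ADD -> [-4, -1, 7382]
6. DUP -> [-4, -1, 7382, 7382]
7. MUL -> [-4, -1, 54493924]
8. ADD -> [-4, 54493923]
9. SUB -> [-54493927]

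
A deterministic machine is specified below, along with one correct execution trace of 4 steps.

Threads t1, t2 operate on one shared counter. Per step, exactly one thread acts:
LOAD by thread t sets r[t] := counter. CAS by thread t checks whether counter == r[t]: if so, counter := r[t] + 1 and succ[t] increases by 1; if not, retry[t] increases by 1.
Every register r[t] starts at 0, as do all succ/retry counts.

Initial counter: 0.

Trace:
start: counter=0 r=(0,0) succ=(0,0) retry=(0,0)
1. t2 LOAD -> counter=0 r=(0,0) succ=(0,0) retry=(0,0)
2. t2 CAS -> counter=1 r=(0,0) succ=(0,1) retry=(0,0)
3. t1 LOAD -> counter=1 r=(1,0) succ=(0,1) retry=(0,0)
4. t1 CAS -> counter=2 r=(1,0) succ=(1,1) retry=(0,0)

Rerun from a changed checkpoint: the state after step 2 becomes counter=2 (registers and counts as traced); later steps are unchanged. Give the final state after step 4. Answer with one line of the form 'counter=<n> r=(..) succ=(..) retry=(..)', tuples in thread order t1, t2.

counter=3 r=(2,0) succ=(1,1) retry=(0,0)

state after step 2 := counter=2 r=(0,0) succ=(0,1) retry=(0,0)
3. t1 LOAD -> counter=2 r=(2,0) succ=(0,1) retry=(0,0)
4. t1 CAS -> counter=3 r=(2,0) succ=(1,1) retry=(0,0)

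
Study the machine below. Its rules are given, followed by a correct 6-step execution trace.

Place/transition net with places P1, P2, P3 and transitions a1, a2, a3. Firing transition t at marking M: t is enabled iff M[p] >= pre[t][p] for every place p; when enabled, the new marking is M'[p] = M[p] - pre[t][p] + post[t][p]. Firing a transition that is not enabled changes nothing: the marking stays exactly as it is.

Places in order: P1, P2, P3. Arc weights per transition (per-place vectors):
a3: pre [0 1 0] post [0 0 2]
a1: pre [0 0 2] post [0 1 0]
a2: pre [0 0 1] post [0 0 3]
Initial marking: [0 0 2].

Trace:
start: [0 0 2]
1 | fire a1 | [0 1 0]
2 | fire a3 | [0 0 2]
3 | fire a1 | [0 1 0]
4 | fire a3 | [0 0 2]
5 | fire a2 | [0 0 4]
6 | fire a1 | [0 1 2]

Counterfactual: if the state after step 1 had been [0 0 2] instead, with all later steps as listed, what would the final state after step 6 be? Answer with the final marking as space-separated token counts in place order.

state after step 1 := [0 0 2]
2 | fire a3 | [0 0 2]
3 | fire a1 | [0 1 0]
4 | fire a3 | [0 0 2]
5 | fire a2 | [0 0 4]
6 | fire a1 | [0 1 2]

0 1 2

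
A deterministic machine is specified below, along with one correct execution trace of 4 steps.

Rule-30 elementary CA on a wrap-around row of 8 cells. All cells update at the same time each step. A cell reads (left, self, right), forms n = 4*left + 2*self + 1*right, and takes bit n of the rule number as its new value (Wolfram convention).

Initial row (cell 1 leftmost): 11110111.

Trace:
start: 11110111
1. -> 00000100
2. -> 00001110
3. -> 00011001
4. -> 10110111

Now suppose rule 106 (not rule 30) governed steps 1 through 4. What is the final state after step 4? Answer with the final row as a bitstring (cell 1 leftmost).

11001000

(re-executing steps 1..4 under rule 106; state before step 1: 11110111)
1. -> 00011100
2. -> 00110100
3. -> 01111000
4. -> 11001000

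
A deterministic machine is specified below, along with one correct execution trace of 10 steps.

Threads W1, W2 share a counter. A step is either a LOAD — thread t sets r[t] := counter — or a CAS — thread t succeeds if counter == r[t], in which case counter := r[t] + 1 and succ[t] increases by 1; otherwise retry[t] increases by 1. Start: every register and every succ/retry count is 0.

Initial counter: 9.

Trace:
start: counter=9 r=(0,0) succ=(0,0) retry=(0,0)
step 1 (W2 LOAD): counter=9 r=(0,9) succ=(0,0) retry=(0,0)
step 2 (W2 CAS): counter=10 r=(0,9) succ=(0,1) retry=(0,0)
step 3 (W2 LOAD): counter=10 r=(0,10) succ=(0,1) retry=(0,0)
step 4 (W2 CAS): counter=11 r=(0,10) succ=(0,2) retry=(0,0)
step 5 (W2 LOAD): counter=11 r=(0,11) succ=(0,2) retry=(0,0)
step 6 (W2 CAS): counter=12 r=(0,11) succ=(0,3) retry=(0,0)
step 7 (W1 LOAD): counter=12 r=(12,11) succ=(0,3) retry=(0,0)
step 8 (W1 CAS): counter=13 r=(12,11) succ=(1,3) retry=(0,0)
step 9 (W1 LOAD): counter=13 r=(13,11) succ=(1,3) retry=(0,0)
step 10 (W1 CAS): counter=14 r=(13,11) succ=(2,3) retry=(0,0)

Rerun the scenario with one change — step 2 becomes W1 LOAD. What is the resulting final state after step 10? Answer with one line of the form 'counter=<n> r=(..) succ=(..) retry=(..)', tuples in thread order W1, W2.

counter=13 r=(12,10) succ=(2,2) retry=(0,0)

(re-executing from step 2 with the substitution; state before step 2: counter=9 r=(0,9) succ=(0,0) retry=(0,0))
step 2 (W1 LOAD): counter=9 r=(9,9) succ=(0,0) retry=(0,0)
step 3 (W2 LOAD): counter=9 r=(9,9) succ=(0,0) retry=(0,0)
step 4 (W2 CAS): counter=10 r=(9,9) succ=(0,1) retry=(0,0)
step 5 (W2 LOAD): counter=10 r=(9,10) succ=(0,1) retry=(0,0)
step 6 (W2 CAS): counter=11 r=(9,10) succ=(0,2) retry=(0,0)
step 7 (W1 LOAD): counter=11 r=(11,10) succ=(0,2) retry=(0,0)
step 8 (W1 CAS): counter=12 r=(11,10) succ=(1,2) retry=(0,0)
step 9 (W1 LOAD): counter=12 r=(12,10) succ=(1,2) retry=(0,0)
step 10 (W1 CAS): counter=13 r=(12,10) succ=(2,2) retry=(0,0)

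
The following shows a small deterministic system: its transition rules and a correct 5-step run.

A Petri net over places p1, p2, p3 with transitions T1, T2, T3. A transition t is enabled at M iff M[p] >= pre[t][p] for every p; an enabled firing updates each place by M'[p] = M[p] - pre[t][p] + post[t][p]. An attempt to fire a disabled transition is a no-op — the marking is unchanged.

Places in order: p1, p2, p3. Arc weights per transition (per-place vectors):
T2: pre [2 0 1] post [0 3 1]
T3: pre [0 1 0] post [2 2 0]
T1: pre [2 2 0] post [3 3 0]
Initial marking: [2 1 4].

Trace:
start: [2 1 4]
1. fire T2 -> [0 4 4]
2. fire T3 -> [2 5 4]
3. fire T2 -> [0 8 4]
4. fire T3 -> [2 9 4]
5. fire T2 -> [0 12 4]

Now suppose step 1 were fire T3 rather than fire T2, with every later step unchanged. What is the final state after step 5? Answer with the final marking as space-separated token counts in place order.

4 10 4

(re-executing from step 1 with the substitution; state before step 1: [2 1 4])
1. fire T3 -> [4 2 4]
2. fire T3 -> [6 3 4]
3. fire T2 -> [4 6 4]
4. fire T3 -> [6 7 4]
5. fire T2 -> [4 10 4]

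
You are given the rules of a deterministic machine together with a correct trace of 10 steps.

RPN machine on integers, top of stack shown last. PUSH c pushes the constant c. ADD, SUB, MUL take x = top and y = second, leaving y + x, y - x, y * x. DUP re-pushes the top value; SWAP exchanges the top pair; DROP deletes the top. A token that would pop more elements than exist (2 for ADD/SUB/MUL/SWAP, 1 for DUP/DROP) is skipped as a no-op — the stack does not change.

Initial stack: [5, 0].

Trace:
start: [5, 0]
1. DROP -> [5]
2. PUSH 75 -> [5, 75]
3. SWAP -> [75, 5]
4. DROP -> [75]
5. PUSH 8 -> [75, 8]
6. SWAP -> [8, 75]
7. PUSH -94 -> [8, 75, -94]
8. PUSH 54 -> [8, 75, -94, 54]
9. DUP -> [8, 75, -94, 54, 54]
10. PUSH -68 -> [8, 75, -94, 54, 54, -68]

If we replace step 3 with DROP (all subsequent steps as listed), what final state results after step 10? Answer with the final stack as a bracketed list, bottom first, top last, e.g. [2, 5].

(re-executing from step 3 with the substitution; state before step 3: [5, 75])
3. DROP -> [5]
4. DROP -> []
5. PUSH 8 -> [8]
6. SWAP -> [8]
7. PUSH -94 -> [8, -94]
8. PUSH 54 -> [8, -94, 54]
9. DUP -> [8, -94, 54, 54]
10. PUSH -68 -> [8, -94, 54, 54, -68]

[8, -94, 54, 54, -68]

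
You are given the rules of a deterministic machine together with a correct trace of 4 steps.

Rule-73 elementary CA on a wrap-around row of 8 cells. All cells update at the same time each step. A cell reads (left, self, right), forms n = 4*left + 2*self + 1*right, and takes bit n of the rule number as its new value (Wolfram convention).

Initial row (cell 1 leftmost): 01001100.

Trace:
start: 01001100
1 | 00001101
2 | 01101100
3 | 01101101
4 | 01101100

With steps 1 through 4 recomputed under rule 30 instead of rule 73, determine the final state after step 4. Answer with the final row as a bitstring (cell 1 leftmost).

(re-executing steps 1..4 under rule 30; state before step 1: 01001100)
1 | 11111010
2 | 10000010
3 | 11000110
4 | 10101100

10101100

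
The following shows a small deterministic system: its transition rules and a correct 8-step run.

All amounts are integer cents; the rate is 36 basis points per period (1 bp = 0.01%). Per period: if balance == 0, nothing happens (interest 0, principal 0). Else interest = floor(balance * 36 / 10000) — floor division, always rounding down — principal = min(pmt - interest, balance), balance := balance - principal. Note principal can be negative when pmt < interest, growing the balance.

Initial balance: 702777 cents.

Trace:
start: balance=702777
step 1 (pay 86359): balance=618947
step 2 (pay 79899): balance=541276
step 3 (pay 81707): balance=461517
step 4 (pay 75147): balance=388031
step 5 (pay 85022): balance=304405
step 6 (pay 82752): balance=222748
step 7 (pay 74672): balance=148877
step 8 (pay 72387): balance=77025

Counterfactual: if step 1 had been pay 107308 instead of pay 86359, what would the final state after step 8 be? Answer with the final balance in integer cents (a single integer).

55543

(re-executing from step 1 with the substitution; state before step 1: balance=702777)
step 1 (pay 107308): balance=597998
step 2 (pay 79899): balance=520251
step 3 (pay 81707): balance=440416
step 4 (pay 75147): balance=366854
step 5 (pay 85022): balance=283152
step 6 (pay 82752): balance=201419
step 7 (pay 74672): balance=127472
step 8 (pay 72387): balance=55543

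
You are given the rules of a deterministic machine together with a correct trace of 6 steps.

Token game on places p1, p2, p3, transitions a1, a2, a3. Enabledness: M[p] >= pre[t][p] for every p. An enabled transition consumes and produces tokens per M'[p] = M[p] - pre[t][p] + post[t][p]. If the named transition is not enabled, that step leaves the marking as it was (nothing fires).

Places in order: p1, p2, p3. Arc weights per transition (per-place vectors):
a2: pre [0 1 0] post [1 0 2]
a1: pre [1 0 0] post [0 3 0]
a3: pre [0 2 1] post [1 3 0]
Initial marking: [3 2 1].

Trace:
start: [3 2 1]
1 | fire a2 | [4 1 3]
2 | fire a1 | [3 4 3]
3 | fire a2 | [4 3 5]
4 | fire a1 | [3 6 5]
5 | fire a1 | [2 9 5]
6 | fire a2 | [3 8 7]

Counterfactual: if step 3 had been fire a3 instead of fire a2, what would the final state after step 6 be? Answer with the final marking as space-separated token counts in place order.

3 10 4

(re-executing from step 3 with the substitution; state before step 3: [3 4 3])
3 | fire a3 | [4 5 2]
4 | fire a1 | [3 8 2]
5 | fire a1 | [2 11 2]
6 | fire a2 | [3 10 4]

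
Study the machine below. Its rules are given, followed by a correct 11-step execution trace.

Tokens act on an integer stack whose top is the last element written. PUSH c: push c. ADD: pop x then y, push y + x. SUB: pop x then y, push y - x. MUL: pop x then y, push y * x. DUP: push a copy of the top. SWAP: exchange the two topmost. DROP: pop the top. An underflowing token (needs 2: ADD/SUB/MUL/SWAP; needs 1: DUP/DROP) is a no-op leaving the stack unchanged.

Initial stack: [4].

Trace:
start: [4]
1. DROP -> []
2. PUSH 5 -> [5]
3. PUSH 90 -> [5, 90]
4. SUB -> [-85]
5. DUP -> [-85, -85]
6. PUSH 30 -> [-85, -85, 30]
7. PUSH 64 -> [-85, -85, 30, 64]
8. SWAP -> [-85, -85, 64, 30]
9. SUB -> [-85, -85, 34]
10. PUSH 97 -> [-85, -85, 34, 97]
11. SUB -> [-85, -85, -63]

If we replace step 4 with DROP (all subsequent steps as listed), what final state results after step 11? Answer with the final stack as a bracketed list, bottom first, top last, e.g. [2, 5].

[5, 5, -63]

(re-executing from step 4 with the substitution; state before step 4: [5, 90])
4. DROP -> [5]
5. DUP -> [5, 5]
6. PUSH 30 -> [5, 5, 30]
7. PUSH 64 -> [5, 5, 30, 64]
8. SWAP -> [5, 5, 64, 30]
9. SUB -> [5, 5, 34]
10. PUSH 97 -> [5, 5, 34, 97]
11. SUB -> [5, 5, -63]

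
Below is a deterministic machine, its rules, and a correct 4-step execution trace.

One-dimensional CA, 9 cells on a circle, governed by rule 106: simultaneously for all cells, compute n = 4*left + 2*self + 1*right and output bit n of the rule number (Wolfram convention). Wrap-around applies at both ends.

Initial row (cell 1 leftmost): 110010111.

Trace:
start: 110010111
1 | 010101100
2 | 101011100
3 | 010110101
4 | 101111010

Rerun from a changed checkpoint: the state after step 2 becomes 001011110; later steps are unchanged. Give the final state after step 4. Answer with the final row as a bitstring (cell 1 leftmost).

101110100

state after step 2 := 001011110
3 | 010110010
4 | 101110100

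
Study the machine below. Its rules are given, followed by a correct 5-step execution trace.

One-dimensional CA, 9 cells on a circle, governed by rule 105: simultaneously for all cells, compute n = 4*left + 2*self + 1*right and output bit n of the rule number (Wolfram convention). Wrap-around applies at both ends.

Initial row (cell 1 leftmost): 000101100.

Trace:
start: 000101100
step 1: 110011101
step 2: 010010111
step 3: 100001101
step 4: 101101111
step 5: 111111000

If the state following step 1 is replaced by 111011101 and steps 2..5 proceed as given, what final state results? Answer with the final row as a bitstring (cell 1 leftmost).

110111110

state after step 1 := 111011101
step 2: 001110111
step 3: 001011101
step 4: 000110110
step 5: 110111110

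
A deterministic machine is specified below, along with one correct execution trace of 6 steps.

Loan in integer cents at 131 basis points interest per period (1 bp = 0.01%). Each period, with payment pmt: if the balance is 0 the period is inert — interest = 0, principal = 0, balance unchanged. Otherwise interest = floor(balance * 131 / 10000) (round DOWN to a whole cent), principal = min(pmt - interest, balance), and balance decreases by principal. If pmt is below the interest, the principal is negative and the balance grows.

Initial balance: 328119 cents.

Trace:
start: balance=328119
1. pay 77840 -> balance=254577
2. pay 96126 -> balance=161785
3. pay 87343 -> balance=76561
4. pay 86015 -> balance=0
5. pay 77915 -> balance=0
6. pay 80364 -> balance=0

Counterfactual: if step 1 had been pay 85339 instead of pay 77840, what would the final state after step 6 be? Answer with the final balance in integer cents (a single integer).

(re-executing from step 1 with the substitution; state before step 1: balance=328119)
1. pay 85339 -> balance=247078
2. pay 96126 -> balance=154188
3. pay 87343 -> balance=68864
4. pay 86015 -> balance=0
5. pay 77915 -> balance=0
6. pay 80364 -> balance=0

0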